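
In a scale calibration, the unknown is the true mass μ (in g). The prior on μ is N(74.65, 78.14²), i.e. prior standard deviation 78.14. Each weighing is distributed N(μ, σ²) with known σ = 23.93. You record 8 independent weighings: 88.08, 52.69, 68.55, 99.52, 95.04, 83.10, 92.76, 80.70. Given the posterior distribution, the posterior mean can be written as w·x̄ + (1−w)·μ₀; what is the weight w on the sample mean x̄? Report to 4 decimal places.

0.9884

For Normal data with known variance σ², a Normal(μ₀, σ₀²) prior on μ is conjugate. Posterior precision = 1/σ₀² + n/σ²; posterior mean is the precision-weighted average of μ₀ and x̄.
σ₀² = 78.14² = 6105.8596, σ² = 23.93² = 572.6449. Prior precision 1/σ₀² = 1/6105.8596; data precision n/σ² = 8/572.6449.
w = (n/σ²)/(1/σ₀² + n/σ²) = n·σ₀²/(σ² + n·σ₀²) = 8·6105.8596/(572.6449 + 8·6105.8596) = 48846.8768/49419.5217 = 0.9884.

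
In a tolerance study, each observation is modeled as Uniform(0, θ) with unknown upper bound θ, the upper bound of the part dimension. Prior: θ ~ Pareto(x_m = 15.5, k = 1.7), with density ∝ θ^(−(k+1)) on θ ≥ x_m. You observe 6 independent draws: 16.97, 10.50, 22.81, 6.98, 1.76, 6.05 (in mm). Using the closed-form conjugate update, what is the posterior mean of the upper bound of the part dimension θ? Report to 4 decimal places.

26.2145

A Pareto(scale x_m, shape k) prior on the upper bound θ of Uniform(0, θ) is conjugate: posterior is Pareto(max(x_m, max xᵢ), k + n).
Sample maximum = 22.81; prior scale x_m = 15.5 → posterior scale = max = 22.81.
Posterior shape = 1.7 + 6 = 7.7.
E[θ|data] = k·x_m/(k−1) = 7.7·22.81/6.7 = 26.2145.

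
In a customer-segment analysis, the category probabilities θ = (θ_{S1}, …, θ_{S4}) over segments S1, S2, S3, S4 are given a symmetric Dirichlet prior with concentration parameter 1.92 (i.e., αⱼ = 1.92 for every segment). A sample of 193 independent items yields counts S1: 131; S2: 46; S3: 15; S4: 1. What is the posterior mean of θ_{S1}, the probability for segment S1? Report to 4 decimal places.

0.6623

The Dirichlet prior is conjugate to the Multinomial likelihood: each posterior αⱼ = prior αⱼ + observed count nⱼ.
Posterior concentration: (132.92, 47.92, 16.92, 2.92), total = 200.68.
E[θ_{S1}|data] = α_{S1}/Σα = 132.92/200.68 = 0.6623.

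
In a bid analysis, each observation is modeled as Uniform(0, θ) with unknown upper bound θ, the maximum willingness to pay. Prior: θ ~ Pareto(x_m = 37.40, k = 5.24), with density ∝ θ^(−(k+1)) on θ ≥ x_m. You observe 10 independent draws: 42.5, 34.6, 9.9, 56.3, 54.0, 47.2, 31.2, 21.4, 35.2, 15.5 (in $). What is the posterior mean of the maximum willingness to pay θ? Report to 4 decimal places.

A Pareto(scale x_m, shape k) prior on the upper bound θ of Uniform(0, θ) is conjugate: posterior is Pareto(max(x_m, max xᵢ), k + n).
Sample maximum = 56.3; prior scale x_m = 37.40 → posterior scale = max = 56.30.
Posterior shape = 5.24 + 10 = 15.24.
E[θ|data] = k·x_m/(k−1) = 15.24·56.30/14.24 = 60.2537.

60.2537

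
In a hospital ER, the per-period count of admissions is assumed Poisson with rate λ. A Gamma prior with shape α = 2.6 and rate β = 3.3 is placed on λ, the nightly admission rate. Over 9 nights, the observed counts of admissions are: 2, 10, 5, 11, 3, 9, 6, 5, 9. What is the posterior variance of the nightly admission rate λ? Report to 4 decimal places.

0.4138

With a Gamma(shape α, rate β) prior, the Poisson likelihood is conjugate: the posterior is Gamma(α + ΣXᵢ, β + n).
Sum of counts S = 60 over n = 9 nights.
Posterior: Gamma(α+S, β+n) = Gamma(2.6+60, 3.3+9) = Gamma(62.6, 12.3).
Var = α/β² = 62.6/12.3² = 0.4138.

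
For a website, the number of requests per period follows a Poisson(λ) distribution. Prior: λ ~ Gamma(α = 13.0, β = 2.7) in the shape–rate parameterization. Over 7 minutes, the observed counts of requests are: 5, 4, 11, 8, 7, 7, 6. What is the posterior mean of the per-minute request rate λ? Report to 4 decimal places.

6.2887

With a Gamma(shape α, rate β) prior, the Poisson likelihood is conjugate: the posterior is Gamma(α + ΣXᵢ, β + n).
Sum of counts S = 48 over n = 7 minutes.
Posterior: Gamma(α+S, β+n) = Gamma(13.0+48, 2.7+7) = Gamma(61.0, 9.7).
Posterior mean = α/β = 61.0/9.7 = 6.2887.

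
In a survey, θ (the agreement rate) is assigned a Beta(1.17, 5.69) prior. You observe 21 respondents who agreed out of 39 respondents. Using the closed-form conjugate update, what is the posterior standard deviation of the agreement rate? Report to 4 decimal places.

The Beta prior is conjugate to a Binomial/Bernoulli likelihood; the update adds successes to α and failures to β.
Posterior: Beta(α+k, β+n−k) = Beta(1.17+21, 5.69+18) = Beta(22.17, 23.69).
Var = αβ/((α+β)²(α+β+1)) = 22.17·23.69/(45.86²·46.86) = 0.00532918; SD = √0.00532918 = 0.0730.

0.0730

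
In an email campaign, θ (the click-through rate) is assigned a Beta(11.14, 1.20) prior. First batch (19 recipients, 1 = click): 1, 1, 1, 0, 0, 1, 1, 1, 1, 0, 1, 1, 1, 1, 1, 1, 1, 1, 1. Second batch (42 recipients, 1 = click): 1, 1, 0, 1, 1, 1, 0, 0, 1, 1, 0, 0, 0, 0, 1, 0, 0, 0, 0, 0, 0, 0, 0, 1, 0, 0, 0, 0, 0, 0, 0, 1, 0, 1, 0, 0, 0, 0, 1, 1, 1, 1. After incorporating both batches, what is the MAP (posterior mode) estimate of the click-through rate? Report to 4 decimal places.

The Beta prior is conjugate to a Binomial/Bernoulli likelihood; the update adds successes to α and failures to β.
After batch 1: Beta(11.14+16, 1.20+3) = Beta(27.14, 4.20).
After batch 2: Beta(27.14+15, 4.20+27) = Beta(42.14, 31.20).
Mode of Beta(a,b) for a,b>1 is (a−1)/(a+b−2) = 41.14/71.34 = 0.5767.

0.5767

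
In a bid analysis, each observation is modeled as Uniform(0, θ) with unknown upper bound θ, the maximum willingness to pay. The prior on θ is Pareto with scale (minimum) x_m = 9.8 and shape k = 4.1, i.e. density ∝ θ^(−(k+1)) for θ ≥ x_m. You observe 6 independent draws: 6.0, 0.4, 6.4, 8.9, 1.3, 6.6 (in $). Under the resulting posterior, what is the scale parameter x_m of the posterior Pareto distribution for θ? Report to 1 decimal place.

9.8

A Pareto(scale x_m, shape k) prior on the upper bound θ of Uniform(0, θ) is conjugate: posterior is Pareto(max(x_m, max xᵢ), k + n).
Sample maximum = 8.9; prior scale x_m = 9.8 → posterior scale = max = 9.8.
Posterior shape = 4.1 + 6 = 10.1.
Posterior scale x_m = 9.8.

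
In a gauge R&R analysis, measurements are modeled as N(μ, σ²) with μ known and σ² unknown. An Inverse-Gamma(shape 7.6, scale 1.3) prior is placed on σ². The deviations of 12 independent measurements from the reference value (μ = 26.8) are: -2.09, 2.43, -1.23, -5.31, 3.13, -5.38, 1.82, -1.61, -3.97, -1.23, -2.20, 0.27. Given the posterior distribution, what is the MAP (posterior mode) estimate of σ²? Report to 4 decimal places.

3.7471

With known mean μ and an Inverse-Gamma(α, β) prior on σ², the Normal likelihood is conjugate: posterior is Inv-Gamma(α + n/2, β + Σ(xᵢ−μ)²/2).
Σ(xᵢ−μ)² = (-2.09)² + (2.43)² + (-1.23)² + (-5.31)² + (3.13)² + (-5.38)² + (1.82)² + (-1.61)² + (-3.97)² + (-1.23)² + (-2.20)² + (0.27)² = 106.8145.
Posterior: Inv-Gamma(7.6 + 12/2, 1.3 + 106.8145/2) = Inv-Gamma(13.60, 54.70725).
Mode = β/(α+1) = 54.70725/14.60 = 3.7471.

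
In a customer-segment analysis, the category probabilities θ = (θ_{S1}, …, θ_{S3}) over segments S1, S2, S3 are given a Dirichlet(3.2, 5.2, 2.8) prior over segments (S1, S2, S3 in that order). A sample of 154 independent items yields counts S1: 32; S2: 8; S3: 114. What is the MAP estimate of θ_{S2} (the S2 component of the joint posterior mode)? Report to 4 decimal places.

The Dirichlet prior is conjugate to the Multinomial likelihood: each posterior αⱼ = prior αⱼ + observed count nⱼ.
Posterior concentration: (35.2, 13.2, 116.8), total = 165.2.
Joint mode component: (α_{S2}−1)/(Σα−K) = 12.2/162.2 = 0.0752.

0.0752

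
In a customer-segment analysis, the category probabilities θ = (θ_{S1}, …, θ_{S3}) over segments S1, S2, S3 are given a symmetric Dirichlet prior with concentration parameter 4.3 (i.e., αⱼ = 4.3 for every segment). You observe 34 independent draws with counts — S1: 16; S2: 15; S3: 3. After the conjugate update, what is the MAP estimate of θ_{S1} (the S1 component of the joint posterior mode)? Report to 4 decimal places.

The Dirichlet prior is conjugate to the Multinomial likelihood: each posterior αⱼ = prior αⱼ + observed count nⱼ.
Posterior concentration: (20.3, 19.3, 7.3), total = 46.9.
Joint mode component: (α_{S1}−1)/(Σα−K) = 19.3/43.9 = 0.4396.

0.4396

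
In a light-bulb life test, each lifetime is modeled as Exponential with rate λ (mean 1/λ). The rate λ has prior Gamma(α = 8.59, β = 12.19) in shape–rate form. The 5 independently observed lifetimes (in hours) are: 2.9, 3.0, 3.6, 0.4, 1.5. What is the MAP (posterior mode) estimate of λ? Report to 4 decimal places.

With a Gamma(shape α, rate β) prior on the exponential rate λ, the posterior after n observations with total T = Σxᵢ is Gamma(α+n, β+T).
Sum of observations T = 11.4 hours; n = 5.
Posterior: Gamma(8.59+5, 12.19+11.4) = Gamma(13.59, 23.59).
Mode = (α−1)/β = 0.5337.

0.5337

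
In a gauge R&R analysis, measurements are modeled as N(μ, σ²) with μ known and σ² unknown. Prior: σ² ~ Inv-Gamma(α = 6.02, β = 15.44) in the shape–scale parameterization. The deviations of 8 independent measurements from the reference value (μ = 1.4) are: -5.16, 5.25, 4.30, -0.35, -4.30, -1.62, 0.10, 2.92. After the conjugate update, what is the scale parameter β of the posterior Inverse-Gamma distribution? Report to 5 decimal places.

With known mean μ and an Inverse-Gamma(α, β) prior on σ², the Normal likelihood is conjugate: posterior is Inv-Gamma(α + n/2, β + Σ(xᵢ−μ)²/2).
Σ(xᵢ−μ)² = (-5.16)² + (5.25)² + (4.30)² + (-0.35)² + (-4.30)² + (-1.62)² + (0.10)² + (2.92)² = 102.4514.
Posterior: Inv-Gamma(6.02 + 8/2, 15.44 + 102.4514/2) = Inv-Gamma(10.02, 66.66570).
Posterior β = 66.66570.

66.66570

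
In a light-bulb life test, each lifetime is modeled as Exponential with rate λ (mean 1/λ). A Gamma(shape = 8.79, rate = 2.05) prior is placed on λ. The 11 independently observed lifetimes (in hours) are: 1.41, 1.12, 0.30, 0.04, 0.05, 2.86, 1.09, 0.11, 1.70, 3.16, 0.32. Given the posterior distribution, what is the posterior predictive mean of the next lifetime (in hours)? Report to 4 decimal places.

0.7563

With a Gamma(shape α, rate β) prior on the exponential rate λ, the posterior after n observations with total T = Σxᵢ is Gamma(α+n, β+T).
Sum of observations T = 12.16 hours; n = 11.
Posterior: Gamma(8.79+11, 2.05+12.16) = Gamma(19.79, 14.21).
The predictive distribution for the next observation is Lomax; its mean is β/(α−1) = 14.21/18.79 = 0.7563.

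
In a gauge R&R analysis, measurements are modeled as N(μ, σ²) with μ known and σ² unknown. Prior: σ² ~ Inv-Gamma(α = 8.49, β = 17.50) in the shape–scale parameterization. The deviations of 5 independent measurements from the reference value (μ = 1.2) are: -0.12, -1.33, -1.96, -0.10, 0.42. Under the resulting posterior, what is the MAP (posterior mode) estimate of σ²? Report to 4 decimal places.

With known mean μ and an Inverse-Gamma(α, β) prior on σ², the Normal likelihood is conjugate: posterior is Inv-Gamma(α + n/2, β + Σ(xᵢ−μ)²/2).
Σ(xᵢ−μ)² = (-0.12)² + (-1.33)² + (-1.96)² + (-0.10)² + (0.42)² = 5.8113.
Posterior: Inv-Gamma(8.49 + 5/2, 17.50 + 5.8113/2) = Inv-Gamma(10.99, 20.40565).
Mode = β/(α+1) = 20.40565/11.99 = 1.7019.

1.7019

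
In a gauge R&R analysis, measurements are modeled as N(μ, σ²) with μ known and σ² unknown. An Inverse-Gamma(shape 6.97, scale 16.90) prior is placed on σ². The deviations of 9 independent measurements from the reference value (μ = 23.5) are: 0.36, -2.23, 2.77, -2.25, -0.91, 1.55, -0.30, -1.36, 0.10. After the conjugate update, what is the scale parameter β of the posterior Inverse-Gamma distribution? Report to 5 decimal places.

28.40905

With known mean μ and an Inverse-Gamma(α, β) prior on σ², the Normal likelihood is conjugate: posterior is Inv-Gamma(α + n/2, β + Σ(xᵢ−μ)²/2).
Σ(xᵢ−μ)² = (0.36)² + (-2.23)² + (2.77)² + (-2.25)² + (-0.91)² + (1.55)² + (-0.30)² + (-1.36)² + (0.10)² = 23.0181.
Posterior: Inv-Gamma(6.97 + 9/2, 16.90 + 23.0181/2) = Inv-Gamma(11.47, 28.40905).
Posterior β = 28.40905.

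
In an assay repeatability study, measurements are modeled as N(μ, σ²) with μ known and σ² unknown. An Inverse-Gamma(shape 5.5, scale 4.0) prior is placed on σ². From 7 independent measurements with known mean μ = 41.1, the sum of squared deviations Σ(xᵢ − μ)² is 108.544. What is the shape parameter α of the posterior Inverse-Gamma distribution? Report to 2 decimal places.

With known mean μ and an Inverse-Gamma(α, β) prior on σ², the Normal likelihood is conjugate: posterior is Inv-Gamma(α + n/2, β + Σ(xᵢ−μ)²/2).
Posterior: Inv-Gamma(5.5 + 7/2, 4.0 + 108.544/2) = Inv-Gamma(9.00, 58.2720).
Posterior α = 9.00.

9.00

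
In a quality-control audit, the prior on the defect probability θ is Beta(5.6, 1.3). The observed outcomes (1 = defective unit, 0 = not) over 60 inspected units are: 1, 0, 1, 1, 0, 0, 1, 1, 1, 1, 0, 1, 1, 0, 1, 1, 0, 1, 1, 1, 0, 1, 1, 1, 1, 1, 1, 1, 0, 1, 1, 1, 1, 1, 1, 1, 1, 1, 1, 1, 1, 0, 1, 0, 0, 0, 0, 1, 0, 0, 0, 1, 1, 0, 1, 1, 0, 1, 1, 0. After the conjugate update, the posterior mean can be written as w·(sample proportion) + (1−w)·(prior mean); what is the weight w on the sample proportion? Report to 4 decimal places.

The Beta prior is conjugate to a Binomial/Bernoulli likelihood; the update adds successes to α and failures to β.
Posterior mean = (α₀+k)/(α₀+β₀+n) = [n/(α₀+β₀+n)]·(k/n) + [(α₀+β₀)/(α₀+β₀+n)]·α₀/(α₀+β₀), so only n and the prior enter the weight.
The weight on the data is w = n/(α₀+β₀+n) = 60/(5.6+1.3+60) = 60/66.9 = 0.8969.

0.8969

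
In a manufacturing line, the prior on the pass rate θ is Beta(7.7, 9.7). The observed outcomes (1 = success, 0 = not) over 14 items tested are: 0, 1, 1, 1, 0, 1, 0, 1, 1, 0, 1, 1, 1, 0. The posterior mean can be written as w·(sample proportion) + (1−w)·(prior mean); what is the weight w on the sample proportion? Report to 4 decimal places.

The Beta prior is conjugate to a Binomial/Bernoulli likelihood; the update adds successes to α and failures to β.
Posterior mean = (α₀+k)/(α₀+β₀+n) = [n/(α₀+β₀+n)]·(k/n) + [(α₀+β₀)/(α₀+β₀+n)]·α₀/(α₀+β₀), so only n and the prior enter the weight.
The weight on the data is w = n/(α₀+β₀+n) = 14/(7.7+9.7+14) = 14/31.4 = 0.4459.

0.4459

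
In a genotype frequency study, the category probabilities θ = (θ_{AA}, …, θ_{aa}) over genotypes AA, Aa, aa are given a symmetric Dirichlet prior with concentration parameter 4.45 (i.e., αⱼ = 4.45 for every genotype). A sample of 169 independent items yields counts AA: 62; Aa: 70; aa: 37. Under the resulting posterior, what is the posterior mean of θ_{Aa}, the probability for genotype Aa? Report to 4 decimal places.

0.4083

The Dirichlet prior is conjugate to the Multinomial likelihood: each posterior αⱼ = prior αⱼ + observed count nⱼ.
Posterior concentration: (66.45, 74.45, 41.45), total = 182.35.
E[θ_{Aa}|data] = α_{Aa}/Σα = 74.45/182.35 = 0.4083.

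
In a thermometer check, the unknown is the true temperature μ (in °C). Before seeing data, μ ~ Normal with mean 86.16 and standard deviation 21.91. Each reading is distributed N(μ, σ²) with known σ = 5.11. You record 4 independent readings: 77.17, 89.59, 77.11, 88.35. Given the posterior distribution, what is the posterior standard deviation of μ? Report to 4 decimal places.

2.5378

For Normal data with known variance σ², a Normal(μ₀, σ₀²) prior on μ is conjugate. Posterior precision = 1/σ₀² + n/σ²; posterior mean is the precision-weighted average of μ₀ and x̄.
σ₀² = 21.91² = 480.0481, σ² = 5.11² = 26.1121; σ² + n·σ₀² = 26.1121 + 4·480.0481 = 1946.3045.
Posterior precision = 1/σ₀² + n/σ² = 1/480.0481 + 4/26.1121 = (σ² + n·σ₀²)/(σ₀²σ²) = 1946.3045/(480.0481·26.1121); posterior variance σₙ² = σ₀²σ²/(σ² + n·σ₀²) = 480.0481·26.1121/1946.3045 = 6.440443.
Posterior SD = √σₙ² = √(480.0481·26.1121/1946.3045) = 2.5378.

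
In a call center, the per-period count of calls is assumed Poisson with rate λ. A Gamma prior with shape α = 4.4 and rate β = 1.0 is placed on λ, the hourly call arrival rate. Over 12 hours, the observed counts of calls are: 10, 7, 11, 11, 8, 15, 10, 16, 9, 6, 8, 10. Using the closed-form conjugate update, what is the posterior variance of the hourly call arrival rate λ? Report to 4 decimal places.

With a Gamma(shape α, rate β) prior, the Poisson likelihood is conjugate: the posterior is Gamma(α + ΣXᵢ, β + n).
Sum of counts S = 121 over n = 12 hours.
Posterior: Gamma(α+S, β+n) = Gamma(4.4+121, 1.0+12) = Gamma(125.4, 13.0).
Var = α/β² = 125.4/13.0² = 0.7420.

0.7420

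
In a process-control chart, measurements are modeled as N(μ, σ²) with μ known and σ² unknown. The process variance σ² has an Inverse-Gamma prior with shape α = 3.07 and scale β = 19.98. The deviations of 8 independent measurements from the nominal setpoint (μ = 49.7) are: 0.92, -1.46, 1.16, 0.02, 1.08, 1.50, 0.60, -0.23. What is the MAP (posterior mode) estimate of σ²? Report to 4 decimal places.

With known mean μ and an Inverse-Gamma(α, β) prior on σ², the Normal likelihood is conjugate: posterior is Inv-Gamma(α + n/2, β + Σ(xᵢ−μ)²/2).
Σ(xᵢ−μ)² = (0.92)² + (-1.46)² + (1.16)² + (0.02)² + (1.08)² + (1.50)² + (0.60)² + (-0.23)² = 8.1533.
Posterior: Inv-Gamma(3.07 + 8/2, 19.98 + 8.1533/2) = Inv-Gamma(7.07, 24.05665).
Mode = β/(α+1) = 24.05665/8.07 = 2.9810.

2.9810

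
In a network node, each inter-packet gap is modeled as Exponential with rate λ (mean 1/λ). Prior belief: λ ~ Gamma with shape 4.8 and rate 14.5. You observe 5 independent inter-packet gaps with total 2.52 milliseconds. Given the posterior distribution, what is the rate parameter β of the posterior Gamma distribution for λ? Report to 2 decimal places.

With a Gamma(shape α, rate β) prior on the exponential rate λ, the posterior after n observations with total T = Σxᵢ is Gamma(α+n, β+T).
Posterior: Gamma(4.8+5, 14.5+2.52) = Gamma(9.8, 17.02).
Posterior β = 17.02.

17.02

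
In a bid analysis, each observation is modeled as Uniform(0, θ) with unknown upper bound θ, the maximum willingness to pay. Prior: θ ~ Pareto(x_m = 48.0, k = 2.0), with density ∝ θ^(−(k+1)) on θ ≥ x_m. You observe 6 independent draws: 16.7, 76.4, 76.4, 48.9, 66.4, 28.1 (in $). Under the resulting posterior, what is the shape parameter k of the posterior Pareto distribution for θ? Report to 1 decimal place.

A Pareto(scale x_m, shape k) prior on the upper bound θ of Uniform(0, θ) is conjugate: posterior is Pareto(max(x_m, max xᵢ), k + n).
Sample maximum = 76.4; prior scale x_m = 48.0 → posterior scale = max = 76.4.
Posterior shape = 2.0 + 6 = 8.0.
Posterior shape k = 8.0.

8.0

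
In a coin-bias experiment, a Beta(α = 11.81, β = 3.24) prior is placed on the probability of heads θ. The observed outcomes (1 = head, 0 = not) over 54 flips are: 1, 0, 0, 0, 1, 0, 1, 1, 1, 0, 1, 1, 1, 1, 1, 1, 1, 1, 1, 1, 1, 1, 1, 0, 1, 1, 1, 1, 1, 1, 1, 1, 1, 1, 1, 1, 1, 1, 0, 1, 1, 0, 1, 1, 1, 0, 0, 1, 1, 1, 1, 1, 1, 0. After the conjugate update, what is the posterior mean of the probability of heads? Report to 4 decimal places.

0.7938

The Beta prior is conjugate to a Binomial/Bernoulli likelihood; the update adds successes to α and failures to β.
Posterior: Beta(α+k, β+n−k) = Beta(11.81+43, 3.24+11) = Beta(54.81, 14.24).
Posterior mean = α/(α+β) = 54.81/69.05 = 0.7938.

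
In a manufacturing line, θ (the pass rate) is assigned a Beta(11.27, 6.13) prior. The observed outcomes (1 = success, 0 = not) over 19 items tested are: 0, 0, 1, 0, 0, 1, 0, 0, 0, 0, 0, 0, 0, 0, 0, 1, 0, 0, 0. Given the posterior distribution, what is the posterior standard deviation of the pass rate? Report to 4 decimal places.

The Beta prior is conjugate to a Binomial/Bernoulli likelihood; the update adds successes to α and failures to β.
Posterior: Beta(α+k, β+n−k) = Beta(11.27+3, 6.13+16) = Beta(14.27, 22.13).
Var = αβ/((α+β)²(α+β+1)) = 14.27·22.13/(36.40²·37.40) = 0.00637281; SD = √0.00637281 = 0.0798.

0.0798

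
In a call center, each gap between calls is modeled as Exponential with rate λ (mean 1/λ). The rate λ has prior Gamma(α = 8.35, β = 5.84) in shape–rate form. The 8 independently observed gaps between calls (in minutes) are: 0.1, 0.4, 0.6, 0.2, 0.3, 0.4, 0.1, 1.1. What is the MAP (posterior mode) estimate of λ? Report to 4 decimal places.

With a Gamma(shape α, rate β) prior on the exponential rate λ, the posterior after n observations with total T = Σxᵢ is Gamma(α+n, β+T).
Sum of observations T = 3.2 minutes; n = 8.
Posterior: Gamma(8.35+8, 5.84+3.2) = Gamma(16.35, 9.04).
Mode = (α−1)/β = 1.6980.

1.6980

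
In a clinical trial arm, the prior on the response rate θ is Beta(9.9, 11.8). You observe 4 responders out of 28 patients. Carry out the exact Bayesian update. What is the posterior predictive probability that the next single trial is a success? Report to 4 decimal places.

0.2797

The Beta prior is conjugate to a Binomial/Bernoulli likelihood; the update adds successes to α and failures to β.
Posterior: Beta(α+k, β+n−k) = Beta(9.9+4, 11.8+24) = Beta(13.9, 35.8).
For a single future Bernoulli trial, P(success | data) = α/(α+β) = 0.2797.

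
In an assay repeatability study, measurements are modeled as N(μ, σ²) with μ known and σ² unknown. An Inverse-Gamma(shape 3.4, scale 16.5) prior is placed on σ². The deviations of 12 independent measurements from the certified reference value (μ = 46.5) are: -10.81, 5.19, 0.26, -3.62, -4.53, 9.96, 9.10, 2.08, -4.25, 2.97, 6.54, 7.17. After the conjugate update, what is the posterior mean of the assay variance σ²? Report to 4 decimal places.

With known mean μ and an Inverse-Gamma(α, β) prior on σ², the Normal likelihood is conjugate: posterior is Inv-Gamma(α + n/2, β + Σ(xᵢ−μ)²/2).
Σ(xᵢ−μ)² = (-10.81)² + (5.19)² + (0.26)² + (-3.62)² + (-4.53)² + (9.96)² + (9.10)² + (2.08)² + (-4.25)² + (2.97)² + (6.54)² + (7.17)² = 484.8870.
Posterior: Inv-Gamma(3.4 + 12/2, 16.5 + 484.8870/2) = Inv-Gamma(9.40, 258.94350).
E[σ²|data] = β/(α−1) = 258.94350/8.40 = 30.8266.

30.8266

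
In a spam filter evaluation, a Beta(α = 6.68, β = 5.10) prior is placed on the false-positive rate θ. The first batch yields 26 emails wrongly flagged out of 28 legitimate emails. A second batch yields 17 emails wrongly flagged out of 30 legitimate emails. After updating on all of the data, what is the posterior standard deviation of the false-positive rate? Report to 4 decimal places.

0.0538

The Beta prior is conjugate to a Binomial/Bernoulli likelihood; the update adds successes to α and failures to β.
After batch 1: Beta(6.68+26, 5.10+2) = Beta(32.68, 7.10).
After batch 2: Beta(32.68+17, 7.10+13) = Beta(49.68, 20.10).
Var = αβ/((α+β)²(α+β+1)) = 49.68·20.10/(69.78²·70.78) = 0.00289738; SD = √0.00289738 = 0.0538.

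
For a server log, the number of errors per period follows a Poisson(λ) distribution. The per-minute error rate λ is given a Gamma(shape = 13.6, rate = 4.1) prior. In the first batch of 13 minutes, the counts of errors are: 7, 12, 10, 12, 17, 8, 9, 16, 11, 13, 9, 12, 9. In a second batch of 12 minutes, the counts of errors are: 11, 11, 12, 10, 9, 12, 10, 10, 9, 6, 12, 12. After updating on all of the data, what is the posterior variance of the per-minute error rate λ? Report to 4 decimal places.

0.3337

With a Gamma(shape α, rate β) prior, the Poisson likelihood is conjugate: the posterior is Gamma(α + ΣXᵢ, β + n).
Batch 1: sum of counts S = 145 over n = 13 minutes.
After batch 1: Gamma(α+S, β+n) = Gamma(13.6+145, 4.1+13) = Gamma(158.6, 17.1).
Batch 2: sum of counts S = 124 over n = 12 minutes.
After batch 2: Gamma(α+S, β+n) = Gamma(158.6+124, 17.1+12) = Gamma(282.6, 29.1).
Var = α/β² = 282.6/29.1² = 0.3337.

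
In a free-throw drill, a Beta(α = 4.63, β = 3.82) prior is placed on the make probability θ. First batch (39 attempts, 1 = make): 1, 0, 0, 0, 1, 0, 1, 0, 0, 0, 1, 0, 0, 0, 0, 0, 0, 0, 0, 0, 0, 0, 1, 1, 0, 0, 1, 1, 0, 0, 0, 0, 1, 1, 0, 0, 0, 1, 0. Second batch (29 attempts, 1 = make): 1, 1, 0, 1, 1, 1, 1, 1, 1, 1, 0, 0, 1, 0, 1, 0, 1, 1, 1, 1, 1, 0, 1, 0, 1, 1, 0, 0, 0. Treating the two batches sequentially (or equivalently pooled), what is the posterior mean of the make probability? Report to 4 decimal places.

The Beta prior is conjugate to a Binomial/Bernoulli likelihood; the update adds successes to α and failures to β.
After batch 1: Beta(4.63+11, 3.82+28) = Beta(15.63, 31.82).
After batch 2: Beta(15.63+19, 31.82+10) = Beta(34.63, 41.82).
Posterior mean = α/(α+β) = 34.63/76.45 = 0.4530.

0.4530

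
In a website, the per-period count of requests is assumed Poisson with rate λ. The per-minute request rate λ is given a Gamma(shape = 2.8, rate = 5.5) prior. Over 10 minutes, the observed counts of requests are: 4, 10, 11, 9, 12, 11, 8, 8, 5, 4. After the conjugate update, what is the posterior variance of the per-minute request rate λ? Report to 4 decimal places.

With a Gamma(shape α, rate β) prior, the Poisson likelihood is conjugate: the posterior is Gamma(α + ΣXᵢ, β + n).
Sum of counts S = 82 over n = 10 minutes.
Posterior: Gamma(α+S, β+n) = Gamma(2.8+82, 5.5+10) = Gamma(84.8, 15.5).
Var = α/β² = 84.8/15.5² = 0.3530.

0.3530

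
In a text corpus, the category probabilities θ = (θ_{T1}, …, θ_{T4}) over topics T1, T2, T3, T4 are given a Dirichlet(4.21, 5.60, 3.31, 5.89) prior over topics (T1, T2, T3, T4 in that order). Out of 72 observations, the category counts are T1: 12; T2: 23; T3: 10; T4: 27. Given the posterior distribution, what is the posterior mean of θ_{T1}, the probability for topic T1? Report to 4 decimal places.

The Dirichlet prior is conjugate to the Multinomial likelihood: each posterior αⱼ = prior αⱼ + observed count nⱼ.
Posterior concentration: (16.21, 28.60, 13.31, 32.89), total = 91.01.
E[θ_{T1}|data] = α_{T1}/Σα = 16.21/91.01 = 0.1781.

0.1781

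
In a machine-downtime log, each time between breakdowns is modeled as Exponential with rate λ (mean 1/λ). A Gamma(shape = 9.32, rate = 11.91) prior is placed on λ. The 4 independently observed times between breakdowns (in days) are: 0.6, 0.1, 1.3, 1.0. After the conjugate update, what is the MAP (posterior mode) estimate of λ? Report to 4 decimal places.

With a Gamma(shape α, rate β) prior on the exponential rate λ, the posterior after n observations with total T = Σxᵢ is Gamma(α+n, β+T).
Sum of observations T = 3.0 days; n = 4.
Posterior: Gamma(9.32+4, 11.91+3.0) = Gamma(13.32, 14.91).
Mode = (α−1)/β = 0.8263.

0.8263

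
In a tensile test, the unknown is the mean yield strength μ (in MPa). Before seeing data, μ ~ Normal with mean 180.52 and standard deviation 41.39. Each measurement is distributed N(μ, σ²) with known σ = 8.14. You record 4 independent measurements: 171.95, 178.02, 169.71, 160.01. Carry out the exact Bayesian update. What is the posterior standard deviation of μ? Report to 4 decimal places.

4.0505

For Normal data with known variance σ², a Normal(μ₀, σ₀²) prior on μ is conjugate. Posterior precision = 1/σ₀² + n/σ²; posterior mean is the precision-weighted average of μ₀ and x̄.
σ₀² = 41.39² = 1713.1321, σ² = 8.14² = 66.2596; σ² + n·σ₀² = 66.2596 + 4·1713.1321 = 6918.788.
Posterior precision = 1/σ₀² + n/σ² = 1/1713.1321 + 4/66.2596 = (σ² + n·σ₀²)/(σ₀²σ²) = 6918.788/(1713.1321·66.2596); posterior variance σₙ² = σ₀²σ²/(σ² + n·σ₀²) = 1713.1321·66.2596/6918.788 = 16.406262.
Posterior SD = √σₙ² = √(1713.1321·66.2596/6918.788) = 4.0505.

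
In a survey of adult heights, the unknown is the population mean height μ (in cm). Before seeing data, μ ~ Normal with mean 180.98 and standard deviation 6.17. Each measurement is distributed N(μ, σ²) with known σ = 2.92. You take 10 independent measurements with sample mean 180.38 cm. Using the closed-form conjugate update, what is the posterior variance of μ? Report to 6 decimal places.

0.833962

For Normal data with known variance σ², a Normal(μ₀, σ₀²) prior on μ is conjugate. Posterior precision = 1/σ₀² + n/σ²; posterior mean is the precision-weighted average of μ₀ and x̄.
σ₀² = 6.17² = 38.0689, σ² = 2.92² = 8.5264; σ² + n·σ₀² = 8.5264 + 10·38.0689 = 389.2154.
Posterior precision = 1/σ₀² + n/σ² = 1/38.0689 + 10/8.5264 = (σ² + n·σ₀²)/(σ₀²σ²) = 389.2154/(38.0689·8.5264); posterior variance σₙ² = σ₀²σ²/(σ² + n·σ₀²) = 38.0689·8.5264/389.2154 = 0.833962.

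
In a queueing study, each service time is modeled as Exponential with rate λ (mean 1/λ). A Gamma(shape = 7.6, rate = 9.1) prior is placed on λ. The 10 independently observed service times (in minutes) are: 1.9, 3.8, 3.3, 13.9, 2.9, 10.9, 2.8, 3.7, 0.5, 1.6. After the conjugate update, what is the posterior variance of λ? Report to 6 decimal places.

With a Gamma(shape α, rate β) prior on the exponential rate λ, the posterior after n observations with total T = Σxᵢ is Gamma(α+n, β+T).
Sum of observations T = 45.3 minutes; n = 10.
Posterior: Gamma(7.6+10, 9.1+45.3) = Gamma(17.6, 54.4).
Var = α/β² = 0.005947.

0.005947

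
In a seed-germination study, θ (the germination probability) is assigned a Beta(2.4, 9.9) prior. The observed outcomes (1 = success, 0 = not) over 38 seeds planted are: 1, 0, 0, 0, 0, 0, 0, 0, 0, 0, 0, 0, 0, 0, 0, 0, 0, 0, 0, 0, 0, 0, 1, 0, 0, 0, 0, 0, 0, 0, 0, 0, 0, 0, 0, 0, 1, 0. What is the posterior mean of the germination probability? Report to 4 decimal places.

0.1074

The Beta prior is conjugate to a Binomial/Bernoulli likelihood; the update adds successes to α and failures to β.
Posterior: Beta(α+k, β+n−k) = Beta(2.4+3, 9.9+35) = Beta(5.4, 44.9).
Posterior mean = α/(α+β) = 5.4/50.3 = 0.1074.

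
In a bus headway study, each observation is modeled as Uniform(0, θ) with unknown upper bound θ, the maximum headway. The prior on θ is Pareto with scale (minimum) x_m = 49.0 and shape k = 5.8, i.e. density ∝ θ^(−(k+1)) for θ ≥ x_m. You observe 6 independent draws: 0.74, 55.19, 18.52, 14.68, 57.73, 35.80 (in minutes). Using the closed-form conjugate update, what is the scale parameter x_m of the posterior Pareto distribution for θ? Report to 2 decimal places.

A Pareto(scale x_m, shape k) prior on the upper bound θ of Uniform(0, θ) is conjugate: posterior is Pareto(max(x_m, max xᵢ), k + n).
Sample maximum = 57.73; prior scale x_m = 49.0 → posterior scale = max = 57.73.
Posterior shape = 5.8 + 6 = 11.8.
Posterior scale x_m = 57.73.

57.73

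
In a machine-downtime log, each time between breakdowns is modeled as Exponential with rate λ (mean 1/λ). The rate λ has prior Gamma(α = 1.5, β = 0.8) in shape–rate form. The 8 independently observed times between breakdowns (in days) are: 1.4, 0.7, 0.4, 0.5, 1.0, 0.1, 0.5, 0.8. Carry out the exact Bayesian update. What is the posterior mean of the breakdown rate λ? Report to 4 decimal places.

With a Gamma(shape α, rate β) prior on the exponential rate λ, the posterior after n observations with total T = Σxᵢ is Gamma(α+n, β+T).
Sum of observations T = 5.4 days; n = 8.
Posterior: Gamma(1.5+8, 0.8+5.4) = Gamma(9.5, 6.2).
Posterior mean of λ = α/β = 9.5/6.2 = 1.5323.

1.5323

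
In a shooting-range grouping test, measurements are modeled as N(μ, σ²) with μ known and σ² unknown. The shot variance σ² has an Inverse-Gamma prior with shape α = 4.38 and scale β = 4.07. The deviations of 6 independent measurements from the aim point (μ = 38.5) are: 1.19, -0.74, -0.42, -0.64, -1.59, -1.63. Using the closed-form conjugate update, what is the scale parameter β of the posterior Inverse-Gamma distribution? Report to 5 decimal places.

7.93735

With known mean μ and an Inverse-Gamma(α, β) prior on σ², the Normal likelihood is conjugate: posterior is Inv-Gamma(α + n/2, β + Σ(xᵢ−μ)²/2).
Σ(xᵢ−μ)² = (1.19)² + (-0.74)² + (-0.42)² + (-0.64)² + (-1.59)² + (-1.63)² = 7.7347.
Posterior: Inv-Gamma(4.38 + 6/2, 4.07 + 7.7347/2) = Inv-Gamma(7.38, 7.93735).
Posterior β = 7.93735.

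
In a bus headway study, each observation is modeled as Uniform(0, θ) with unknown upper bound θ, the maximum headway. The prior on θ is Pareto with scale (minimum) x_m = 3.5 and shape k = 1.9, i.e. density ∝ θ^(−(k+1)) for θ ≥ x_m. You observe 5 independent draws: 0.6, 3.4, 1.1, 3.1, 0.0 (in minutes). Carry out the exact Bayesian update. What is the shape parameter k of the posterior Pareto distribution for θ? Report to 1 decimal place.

A Pareto(scale x_m, shape k) prior on the upper bound θ of Uniform(0, θ) is conjugate: posterior is Pareto(max(x_m, max xᵢ), k + n).
Sample maximum = 3.4; prior scale x_m = 3.5 → posterior scale = max = 3.5.
Posterior shape = 1.9 + 5 = 6.9.
Posterior shape k = 6.9.

6.9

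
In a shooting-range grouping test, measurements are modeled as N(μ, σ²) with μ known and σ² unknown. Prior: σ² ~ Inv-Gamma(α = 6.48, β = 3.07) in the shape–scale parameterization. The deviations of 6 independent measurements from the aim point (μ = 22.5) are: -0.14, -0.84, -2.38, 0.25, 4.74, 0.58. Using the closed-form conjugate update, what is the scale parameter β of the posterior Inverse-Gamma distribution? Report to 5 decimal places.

17.69805

With known mean μ and an Inverse-Gamma(α, β) prior on σ², the Normal likelihood is conjugate: posterior is Inv-Gamma(α + n/2, β + Σ(xᵢ−μ)²/2).
Σ(xᵢ−μ)² = (-0.14)² + (-0.84)² + (-2.38)² + (0.25)² + (4.74)² + (0.58)² = 29.2561.
Posterior: Inv-Gamma(6.48 + 6/2, 3.07 + 29.2561/2) = Inv-Gamma(9.48, 17.69805).
Posterior β = 17.69805.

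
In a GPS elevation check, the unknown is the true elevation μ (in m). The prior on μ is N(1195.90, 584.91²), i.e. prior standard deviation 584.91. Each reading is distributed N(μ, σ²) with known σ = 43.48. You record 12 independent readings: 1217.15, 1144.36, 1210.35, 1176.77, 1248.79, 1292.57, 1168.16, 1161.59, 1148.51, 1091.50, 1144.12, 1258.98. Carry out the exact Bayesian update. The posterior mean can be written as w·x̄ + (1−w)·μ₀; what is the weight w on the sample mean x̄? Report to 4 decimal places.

For Normal data with known variance σ², a Normal(μ₀, σ₀²) prior on μ is conjugate. Posterior precision = 1/σ₀² + n/σ²; posterior mean is the precision-weighted average of μ₀ and x̄.
σ₀² = 584.91² = 342119.7081, σ² = 43.48² = 1890.5104. Prior precision 1/σ₀² = 1/342119.7081; data precision n/σ² = 12/1890.5104.
w = (n/σ²)/(1/σ₀² + n/σ²) = n·σ₀²/(σ² + n·σ₀²) = 12·342119.7081/(1890.5104 + 12·342119.7081) = 4105436.4972/4107327.0076 = 0.9995.

0.9995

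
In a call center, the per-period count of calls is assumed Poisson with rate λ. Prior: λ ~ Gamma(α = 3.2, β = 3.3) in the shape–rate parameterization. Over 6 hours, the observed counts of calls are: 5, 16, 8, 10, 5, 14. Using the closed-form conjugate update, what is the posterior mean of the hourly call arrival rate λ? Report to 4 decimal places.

6.5806

With a Gamma(shape α, rate β) prior, the Poisson likelihood is conjugate: the posterior is Gamma(α + ΣXᵢ, β + n).
Sum of counts S = 58 over n = 6 hours.
Posterior: Gamma(α+S, β+n) = Gamma(3.2+58, 3.3+6) = Gamma(61.2, 9.3).
Posterior mean = α/β = 61.2/9.3 = 6.5806.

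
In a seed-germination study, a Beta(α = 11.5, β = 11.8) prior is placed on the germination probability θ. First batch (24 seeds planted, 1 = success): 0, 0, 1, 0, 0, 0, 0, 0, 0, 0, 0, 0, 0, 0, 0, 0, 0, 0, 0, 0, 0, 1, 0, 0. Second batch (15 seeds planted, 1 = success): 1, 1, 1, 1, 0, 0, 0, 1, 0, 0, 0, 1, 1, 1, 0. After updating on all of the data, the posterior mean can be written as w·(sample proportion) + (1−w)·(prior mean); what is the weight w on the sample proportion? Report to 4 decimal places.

The Beta prior is conjugate to a Binomial/Bernoulli likelihood; the update adds successes to α and failures to β.
Total number of seeds planted: n = 24 + 15 = 39.
Posterior mean = (α₀+k)/(α₀+β₀+n) = [n/(α₀+β₀+n)]·(k/n) + [(α₀+β₀)/(α₀+β₀+n)]·α₀/(α₀+β₀), so only n and the prior enter the weight.
The weight on the data is w = n/(α₀+β₀+n) = 39/(11.5+11.8+39) = 39/62.3 = 0.6260.

0.6260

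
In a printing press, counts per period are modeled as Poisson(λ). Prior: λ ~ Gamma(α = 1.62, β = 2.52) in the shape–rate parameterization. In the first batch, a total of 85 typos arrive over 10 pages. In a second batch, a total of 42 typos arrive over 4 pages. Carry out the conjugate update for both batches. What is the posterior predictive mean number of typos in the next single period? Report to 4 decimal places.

With a Gamma(shape α, rate β) prior, the Poisson likelihood is conjugate: the posterior is Gamma(α + ΣXᵢ, β + n).
After batch 1: Gamma(α+S, β+n) = Gamma(1.62+85, 2.52+10) = Gamma(86.62, 12.52).
After batch 2: Gamma(α+S, β+n) = Gamma(86.62+42, 12.52+4) = Gamma(128.62, 16.52).
The predictive distribution for one future period is NegBinom with mean α/β = 7.7857.

7.7857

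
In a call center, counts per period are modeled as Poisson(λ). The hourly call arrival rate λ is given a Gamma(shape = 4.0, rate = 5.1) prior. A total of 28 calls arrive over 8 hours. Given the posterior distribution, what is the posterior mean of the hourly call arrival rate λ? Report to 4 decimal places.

With a Gamma(shape α, rate β) prior, the Poisson likelihood is conjugate: the posterior is Gamma(α + ΣXᵢ, β + n).
Posterior: Gamma(α+S, β+n) = Gamma(4.0+28, 5.1+8) = Gamma(32.0, 13.1).
Posterior mean = α/β = 32.0/13.1 = 2.4427.

2.4427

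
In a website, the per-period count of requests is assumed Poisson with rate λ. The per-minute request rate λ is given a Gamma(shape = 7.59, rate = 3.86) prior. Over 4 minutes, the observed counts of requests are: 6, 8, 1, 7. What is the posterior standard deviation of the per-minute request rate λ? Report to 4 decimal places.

With a Gamma(shape α, rate β) prior, the Poisson likelihood is conjugate: the posterior is Gamma(α + ΣXᵢ, β + n).
Sum of counts S = 22 over n = 4 minutes.
Posterior: Gamma(α+S, β+n) = Gamma(7.59+22, 3.86+4) = Gamma(29.59, 7.86).
SD = √α/β = √29.59/7.86 = 0.6921.

0.6921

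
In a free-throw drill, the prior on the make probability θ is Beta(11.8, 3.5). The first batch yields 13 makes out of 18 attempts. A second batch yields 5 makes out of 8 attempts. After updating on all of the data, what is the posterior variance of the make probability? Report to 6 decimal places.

The Beta prior is conjugate to a Binomial/Bernoulli likelihood; the update adds successes to α and failures to β.
After batch 1: Beta(11.8+13, 3.5+5) = Beta(24.8, 8.5).
After batch 2: Beta(24.8+5, 8.5+3) = Beta(29.8, 11.5).
Var = αβ/((α+β)²(α+β+1)) = 29.8·11.5/(41.3²·42.3) = 0.004750.

0.004750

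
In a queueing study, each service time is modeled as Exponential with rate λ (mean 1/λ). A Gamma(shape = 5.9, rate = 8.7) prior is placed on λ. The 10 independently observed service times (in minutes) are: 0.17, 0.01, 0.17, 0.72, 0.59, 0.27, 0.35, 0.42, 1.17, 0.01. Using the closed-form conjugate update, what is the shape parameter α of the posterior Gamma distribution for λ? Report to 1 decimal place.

With a Gamma(shape α, rate β) prior on the exponential rate λ, the posterior after n observations with total T = Σxᵢ is Gamma(α+n, β+T).
Sum of observations T = 3.88 minutes; n = 10.
Posterior: Gamma(5.9+10, 8.7+3.88) = Gamma(15.9, 12.58).
Posterior α = 15.9.

15.9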